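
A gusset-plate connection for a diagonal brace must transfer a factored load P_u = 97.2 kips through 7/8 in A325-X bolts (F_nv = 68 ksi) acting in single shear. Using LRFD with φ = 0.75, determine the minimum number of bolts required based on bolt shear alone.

A_b = π·0.875²/4 = 0.6013 in².
Per-bolt design strength φR_n = 0.75 × 68 × 0.6013 × 1 = 30.67 kips.
n ≥ 97.2 / 30.67 = 3.169 → use 4 bolts.

4 bolts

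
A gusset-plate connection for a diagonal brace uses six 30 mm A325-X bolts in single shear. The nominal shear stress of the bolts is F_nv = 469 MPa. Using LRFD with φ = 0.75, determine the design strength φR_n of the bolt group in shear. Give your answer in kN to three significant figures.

A_b = π × 30² / 4 = 706.9 mm².
R_n = F_nv · A_b · n · n_s = 469 × 706.9 × 6 × 1 / 1000 = 1989 kN.
Design strength φR_n = 0.75 × 1989 = 1490 kN.

1490 kN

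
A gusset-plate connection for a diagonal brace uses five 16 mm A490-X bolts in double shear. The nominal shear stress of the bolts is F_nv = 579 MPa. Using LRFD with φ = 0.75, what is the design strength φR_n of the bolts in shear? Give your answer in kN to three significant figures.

873 kN

A_b = π × 16² / 4 = 201.1 mm².
R_n = F_nv · A_b · n · n_s = 579 × 201.1 × 5 × 2 / 1000 = 1164 kN.
Design strength φR_n = 0.75 × 1164 = 873 kN.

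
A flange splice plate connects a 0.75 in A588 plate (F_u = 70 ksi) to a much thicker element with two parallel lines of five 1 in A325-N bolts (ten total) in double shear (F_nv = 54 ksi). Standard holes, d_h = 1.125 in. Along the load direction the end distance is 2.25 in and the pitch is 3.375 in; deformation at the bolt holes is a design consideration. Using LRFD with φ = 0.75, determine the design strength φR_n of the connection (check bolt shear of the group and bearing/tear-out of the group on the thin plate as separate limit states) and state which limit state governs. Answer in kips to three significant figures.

Bolt shear: A_b = π·1²/4 = 0.7854 in²; R_n = 54 × 0.7854 × 10 × 2 = 848.2 kips → 0.75 × 848.2 = 636 kips.
Bearing (1.2 l_c t F_u ≤ 2.4 d t F_u): upper limit = 2.4·1·0.75·70 = 126 kips.
  Edge l_c = 2.25 − 1.125/2 = 1.688 → r_n = 106.3 kips; interior l_c = 3.375 − 1.125 = 2.25 → r_n = 126 kips.
  R_n,bearing = 2·106.3 + 8·126 = 1221 kips → 0.75 × 1221 = 915 kips.
Bolt shear governs: 636 kips.

636 kips (bolt shear governs)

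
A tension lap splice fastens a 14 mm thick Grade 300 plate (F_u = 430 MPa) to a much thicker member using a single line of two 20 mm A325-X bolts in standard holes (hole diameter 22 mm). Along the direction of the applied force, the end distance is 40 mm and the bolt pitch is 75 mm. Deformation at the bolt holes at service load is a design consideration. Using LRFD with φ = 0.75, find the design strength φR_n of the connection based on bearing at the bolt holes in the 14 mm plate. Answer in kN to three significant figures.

374 kN

Per bolt r_n = 1.2 l_c t F_u ≤ 2.4 d t F_u; upper limit = 2.4 × 20 × 14 × 430 / 1000 = 289 kN.
Edge bolt: l_c = 40 − 22/2 = 29 mm → 1.2 × 29 × 14 × 430 / 1000 = 209.5 → r_n = 209.5 kN.
Interior bolts: l_c = 75 − 22 = 53 mm → 1.2 × 53 × 14 × 430 / 1000 = 382.9 → r_n = 289 kN.
R_n = 1 × 209.5 + 1 × 289 = 498.5 kN.
Design strength φR_n = 0.75 × 498.5 = 374 kN.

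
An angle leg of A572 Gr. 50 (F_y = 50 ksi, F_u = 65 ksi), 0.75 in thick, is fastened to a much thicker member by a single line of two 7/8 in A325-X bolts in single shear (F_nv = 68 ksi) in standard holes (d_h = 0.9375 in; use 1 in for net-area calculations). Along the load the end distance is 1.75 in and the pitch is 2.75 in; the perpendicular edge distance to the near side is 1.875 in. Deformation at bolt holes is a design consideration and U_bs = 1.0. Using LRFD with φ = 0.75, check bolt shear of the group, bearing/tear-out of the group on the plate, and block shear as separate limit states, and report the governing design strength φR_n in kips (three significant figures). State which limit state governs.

61.3 kips (bolt shear governs)

Bolt shear: A_b = π·0.875²/4 = 0.6013 in²; R_n = 68 × 0.6013 × 2 × 1 = 81.78 kips → 0.75 × 81.78 = 61.3 kips.
Bearing: edge l_c = 1.281, r_n = 74.95 kips; interior l_c = 1.812, r_n = 102.4 kips; R_n = 74.95 + 1·102.4 = 177.3 kips → 133 kips.
Block shear: A_gv = 3.375, A_nv = 2.25, A_nt = 1.031 in²; R_n = min(0.6F_uA_nv, 0.6F_yA_gv) + U_bs·F_u·A_nt = 154.8 kips → 116 kips.
Bolt shear governs: 61.3 kips.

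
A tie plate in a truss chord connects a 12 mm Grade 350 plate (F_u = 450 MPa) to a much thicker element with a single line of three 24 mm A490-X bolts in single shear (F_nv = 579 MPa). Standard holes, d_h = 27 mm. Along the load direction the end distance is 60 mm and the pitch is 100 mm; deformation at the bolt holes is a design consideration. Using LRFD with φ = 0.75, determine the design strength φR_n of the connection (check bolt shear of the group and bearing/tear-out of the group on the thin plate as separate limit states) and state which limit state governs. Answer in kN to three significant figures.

Bolt shear: A_b = π·24²/4 = 452.4 mm²; R_n = 579 × 452.4 × 3 × 1 / 1000 = 785.8 kN → 0.75 × 785.8 = 589 kN.
Bearing (1.2 l_c t F_u ≤ 2.4 d t F_u): upper limit = 2.4·24·12·450 / 1000 = 311 kN.
  Edge l_c = 60 − 27/2 = 46.5 → r_n = 301.3 kN; interior l_c = 100 − 27 = 73 → r_n = 311 kN.
  R_n,bearing = 1·301.3 + 2·311 = 923.4 kN → 0.75 × 923.4 = 693 kN.
Bolt shear governs: 589 kN.

589 kN (bolt shear governs)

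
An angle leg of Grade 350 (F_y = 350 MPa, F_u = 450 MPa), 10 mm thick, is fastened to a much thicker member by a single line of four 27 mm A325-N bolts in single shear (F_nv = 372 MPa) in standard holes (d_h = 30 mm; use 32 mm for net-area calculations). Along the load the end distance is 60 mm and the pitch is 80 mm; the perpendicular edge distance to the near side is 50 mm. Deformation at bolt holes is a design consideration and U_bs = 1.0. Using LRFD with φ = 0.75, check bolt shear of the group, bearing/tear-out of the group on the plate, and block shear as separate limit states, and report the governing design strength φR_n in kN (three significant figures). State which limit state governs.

Bolt shear: A_b = π·27²/4 = 572.6 mm²; R_n = 372 × 572.6 × 4 × 1 / 1000 = 852 kN → 0.75 × 852 = 639 kN.
Bearing: edge l_c = 45, r_n = 243 kN; interior l_c = 50, r_n = 270 kN; R_n = 243 + 3·270 = 1053 kN → 790 kN.
Block shear: A_gv = 3000, A_nv = 1880, A_nt = 340 mm²; R_n = min(0.6F_uA_nv, 0.6F_yA_gv) + U_bs·F_u·A_nt = 660.6 kN → 495 kN.
Block shear governs: 495 kN.

495 kN (block shear governs)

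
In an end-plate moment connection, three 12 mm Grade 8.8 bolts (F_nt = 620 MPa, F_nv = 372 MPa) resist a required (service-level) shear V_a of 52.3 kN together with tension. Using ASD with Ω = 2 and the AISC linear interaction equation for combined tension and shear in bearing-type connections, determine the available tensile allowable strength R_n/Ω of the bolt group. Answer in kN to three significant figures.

49.6 kN

A_b = π·12²/4 = 113.1 mm²; f_rv = 52.3 × 1000 / (3 × 113.1) = 154.1 MPa.
F'_nt = 1.3 F_nt − (Ω F_nt / F_nv) f_rv = 1.3·620 − (2·620/372)·154.1 = 292.2 MPa, capped at F_nt → F'_nt = 292.2 MPa.
R_n = F'_nt · A_b · n = 292.2 × 113.1 × 3 / 1000 = 99.14 kN.
Allowable strength R_n/Ω = 99.14 / 2 = 49.6 kN.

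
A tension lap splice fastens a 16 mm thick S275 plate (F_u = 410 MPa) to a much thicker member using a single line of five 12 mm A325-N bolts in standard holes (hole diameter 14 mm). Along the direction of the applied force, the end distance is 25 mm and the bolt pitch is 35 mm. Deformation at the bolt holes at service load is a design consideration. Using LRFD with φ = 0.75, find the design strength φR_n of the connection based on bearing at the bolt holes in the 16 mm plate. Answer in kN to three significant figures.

Per bolt r_n = 1.2 l_c t F_u ≤ 2.4 d t F_u; upper limit = 2.4 × 12 × 16 × 410 / 1000 = 188.9 kN.
Edge bolt: l_c = 25 − 14/2 = 18 mm → 1.2 × 18 × 16 × 410 / 1000 = 141.7 → r_n = 141.7 kN.
Interior bolts: l_c = 35 − 14 = 21 mm → 1.2 × 21 × 16 × 410 / 1000 = 165.3 → r_n = 165.3 kN.
R_n = 1 × 141.7 + 4 × 165.3 = 802.9 kN.
Design strength φR_n = 0.75 × 802.9 = 602 kN.

602 kN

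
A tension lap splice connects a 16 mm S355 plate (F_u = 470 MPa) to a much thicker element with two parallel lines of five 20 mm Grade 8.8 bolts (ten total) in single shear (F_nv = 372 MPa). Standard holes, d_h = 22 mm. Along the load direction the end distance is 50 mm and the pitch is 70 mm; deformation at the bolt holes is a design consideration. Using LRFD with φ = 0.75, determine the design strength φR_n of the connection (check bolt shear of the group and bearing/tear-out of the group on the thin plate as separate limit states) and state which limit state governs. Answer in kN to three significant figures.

877 kN (bolt shear governs)

Bolt shear: A_b = π·20²/4 = 314.2 mm²; R_n = 372 × 314.2 × 10 × 1 / 1000 = 1169 kN → 0.75 × 1169 = 877 kN.
Bearing (1.2 l_c t F_u ≤ 2.4 d t F_u): upper limit = 2.4·20·16·470 / 1000 = 361 kN.
  Edge l_c = 50 − 22/2 = 39 → r_n = 351.9 kN; interior l_c = 70 − 22 = 48 → r_n = 361 kN.
  R_n,bearing = 2·351.9 + 8·361 = 3592 kN → 0.75 × 3592 = 2690 kN.
Bolt shear governs: 877 kN.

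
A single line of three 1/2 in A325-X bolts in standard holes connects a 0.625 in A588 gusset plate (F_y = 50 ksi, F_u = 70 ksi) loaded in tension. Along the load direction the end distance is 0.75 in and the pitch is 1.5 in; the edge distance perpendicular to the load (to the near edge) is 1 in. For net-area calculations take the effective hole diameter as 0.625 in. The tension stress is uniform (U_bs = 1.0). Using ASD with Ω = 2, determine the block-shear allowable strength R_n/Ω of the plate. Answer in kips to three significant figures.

43.8 kips

Shear plane L_v = 0.75 + 2·1.5 = 3.75 in; A_gv = 3.75 × 0.625 = 2.344 in².
A_nv = (3.75 − 2.5·0.625) × 0.625 = 1.367 in².
A_nt = (1 − 0.5·0.625) × 0.625 = 0.4297 in².
0.6 F_u A_nv = 57.42 kips; 0.6 F_y A_gv = 70.31 kips → shear rupture governs the shear term.
R_n = 57.42 + 1.0 × 70 × 0.4297 = 87.5 kips.
Allowable strength R_n/Ω = 87.5 / 2 = 43.8 kips.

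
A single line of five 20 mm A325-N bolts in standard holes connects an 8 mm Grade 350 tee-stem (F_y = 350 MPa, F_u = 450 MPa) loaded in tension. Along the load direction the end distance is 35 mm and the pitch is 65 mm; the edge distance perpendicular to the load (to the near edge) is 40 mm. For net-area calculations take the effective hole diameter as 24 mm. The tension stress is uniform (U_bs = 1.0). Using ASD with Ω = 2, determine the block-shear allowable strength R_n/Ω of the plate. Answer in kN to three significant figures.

Shear plane L_v = 35 + 4·65 = 295 mm; A_gv = 295 × 8 = 2360 mm².
A_nv = (295 − 4.5·24) × 8 = 1496 mm².
A_nt = (40 − 0.5·24) × 8 = 224 mm².
0.6 F_u A_nv = 403.9 kN; 0.6 F_y A_gv = 495.6 kN → shear rupture governs the shear term.
R_n = 403.9 + 1.0 × 450 × 224 / 1000 = 504.7 kN.
Allowable strength R_n/Ω = 504.7 / 2 = 252 kN.

252 kN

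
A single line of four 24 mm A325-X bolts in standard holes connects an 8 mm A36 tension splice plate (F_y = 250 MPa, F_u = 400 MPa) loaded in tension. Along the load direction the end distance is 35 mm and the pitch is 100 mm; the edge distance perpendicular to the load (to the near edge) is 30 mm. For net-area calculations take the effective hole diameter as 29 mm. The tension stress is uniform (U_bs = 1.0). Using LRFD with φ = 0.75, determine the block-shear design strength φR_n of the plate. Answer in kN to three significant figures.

339 kN

Shear plane L_v = 35 + 3·100 = 335 mm; A_gv = 335 × 8 = 2680 mm².
A_nv = (335 − 3.5·29) × 8 = 1868 mm².
A_nt = (30 − 0.5·29) × 8 = 124 mm².
0.6 F_u A_nv = 448.3 kN; 0.6 F_y A_gv = 402 kN → shear yielding governs the shear term.
R_n = 402 + 1.0 × 400 × 124 / 1000 = 451.6 kN.
Design strength φR_n = 0.75 × 451.6 = 339 kN.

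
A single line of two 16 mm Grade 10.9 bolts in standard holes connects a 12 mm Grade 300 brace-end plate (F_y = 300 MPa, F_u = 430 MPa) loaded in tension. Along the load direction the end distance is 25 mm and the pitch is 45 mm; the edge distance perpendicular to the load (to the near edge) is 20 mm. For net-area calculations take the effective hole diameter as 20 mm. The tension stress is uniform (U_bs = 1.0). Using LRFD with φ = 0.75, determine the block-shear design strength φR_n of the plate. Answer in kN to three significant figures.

132 kN

Shear plane L_v = 25 + 1·45 = 70 mm; A_gv = 70 × 12 = 840 mm².
A_nv = (70 − 1.5·20) × 12 = 480 mm².
A_nt = (20 − 0.5·20) × 12 = 120 mm².
0.6 F_u A_nv = 123.8 kN; 0.6 F_y A_gv = 151.2 kN → shear rupture governs the shear term.
R_n = 123.8 + 1.0 × 430 × 120 / 1000 = 175.4 kN.
Design strength φR_n = 0.75 × 175.4 = 132 kN.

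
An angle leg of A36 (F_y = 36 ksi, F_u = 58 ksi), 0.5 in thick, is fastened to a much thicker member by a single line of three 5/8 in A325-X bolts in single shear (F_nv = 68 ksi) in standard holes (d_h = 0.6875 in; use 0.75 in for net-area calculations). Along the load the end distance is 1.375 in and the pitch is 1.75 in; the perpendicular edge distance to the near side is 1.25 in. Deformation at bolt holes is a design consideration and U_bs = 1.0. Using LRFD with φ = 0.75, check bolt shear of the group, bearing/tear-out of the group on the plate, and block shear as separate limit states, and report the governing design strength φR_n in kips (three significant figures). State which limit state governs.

46.9 kips (bolt shear governs)

Bolt shear: A_b = π·0.625²/4 = 0.3068 in²; R_n = 68 × 0.3068 × 3 × 1 = 62.59 kips → 0.75 × 62.59 = 46.9 kips.
Bearing: edge l_c = 1.031, r_n = 35.89 kips; interior l_c = 1.062, r_n = 36.97 kips; R_n = 35.89 + 2·36.97 = 109.8 kips → 82.4 kips.
Block shear: A_gv = 2.438, A_nv = 1.5, A_nt = 0.4375 in²; R_n = min(0.6F_uA_nv, 0.6F_yA_gv) + U_bs·F_u·A_nt = 77.57 kips → 58.2 kips.
Bolt shear governs: 46.9 kips.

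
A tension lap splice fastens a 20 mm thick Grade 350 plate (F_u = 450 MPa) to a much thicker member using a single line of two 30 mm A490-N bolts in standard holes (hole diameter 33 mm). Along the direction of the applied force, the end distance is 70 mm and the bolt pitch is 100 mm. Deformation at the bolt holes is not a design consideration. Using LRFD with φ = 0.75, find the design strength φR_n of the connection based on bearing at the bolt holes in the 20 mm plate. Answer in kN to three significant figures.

Per bolt r_n = 1.5 l_c t F_u ≤ 3.0 d t F_u; upper limit = 3.0 × 30 × 20 × 450 / 1000 = 810 kN.
Edge bolt: l_c = 70 − 33/2 = 53.5 mm → 1.5 × 53.5 × 20 × 450 / 1000 = 722.2 → r_n = 722.2 kN.
Interior bolts: l_c = 100 − 33 = 67 mm → 1.5 × 67 × 20 × 450 / 1000 = 904.5 → r_n = 810 kN.
R_n = 1 × 722.2 + 1 × 810 = 1532 kN.
Design strength φR_n = 0.75 × 1532 = 1150 kN.

1150 kN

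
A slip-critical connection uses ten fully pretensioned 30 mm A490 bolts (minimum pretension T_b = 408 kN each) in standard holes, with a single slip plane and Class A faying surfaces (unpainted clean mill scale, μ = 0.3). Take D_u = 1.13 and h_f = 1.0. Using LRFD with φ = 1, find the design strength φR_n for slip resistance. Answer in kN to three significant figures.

1380 kN

R_n = μ · D_u · h_f · T_b · n_s · n_b = 0.3 × 1.13 × 1.0 × 408 × 1 × 10 = 1383 kN.
Design strength φR_n = 1 × 1383 = 1380 kN.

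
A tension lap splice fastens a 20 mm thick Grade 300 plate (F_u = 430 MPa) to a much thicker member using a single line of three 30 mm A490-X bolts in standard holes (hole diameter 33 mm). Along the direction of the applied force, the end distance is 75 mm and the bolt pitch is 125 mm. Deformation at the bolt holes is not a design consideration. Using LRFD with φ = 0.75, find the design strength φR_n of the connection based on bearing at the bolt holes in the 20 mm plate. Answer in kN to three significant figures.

Per bolt r_n = 1.5 l_c t F_u ≤ 3.0 d t F_u; upper limit = 3.0 × 30 × 20 × 430 / 1000 = 774 kN.
Edge bolt: l_c = 75 − 33/2 = 58.5 mm → 1.5 × 58.5 × 20 × 430 / 1000 = 754.6 → r_n = 754.6 kN.
Interior bolts: l_c = 125 − 33 = 92 mm → 1.5 × 92 × 20 × 430 / 1000 = 1187 → r_n = 774 kN.
R_n = 1 × 754.6 + 2 × 774 = 2303 kN.
Design strength φR_n = 0.75 × 2303 = 1730 kN.

1730 kN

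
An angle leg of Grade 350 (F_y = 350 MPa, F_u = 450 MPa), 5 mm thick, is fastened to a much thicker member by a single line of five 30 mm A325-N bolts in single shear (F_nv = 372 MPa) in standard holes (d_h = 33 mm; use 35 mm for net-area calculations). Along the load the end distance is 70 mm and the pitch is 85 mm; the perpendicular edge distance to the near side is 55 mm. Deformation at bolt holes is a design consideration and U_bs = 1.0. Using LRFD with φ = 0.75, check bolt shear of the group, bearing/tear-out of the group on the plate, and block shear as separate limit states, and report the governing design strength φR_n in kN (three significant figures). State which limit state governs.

Bolt shear: A_b = π·30²/4 = 706.9 mm²; R_n = 372 × 706.9 × 5 × 1 / 1000 = 1315 kN → 0.75 × 1315 = 986 kN.
Bearing: edge l_c = 53.5, r_n = 144.5 kN; interior l_c = 52, r_n = 140.4 kN; R_n = 144.5 + 4·140.4 = 706.1 kN → 530 kN.
Block shear: A_gv = 2050, A_nv = 1262, A_nt = 187.5 mm²; R_n = min(0.6F_uA_nv, 0.6F_yA_gv) + U_bs·F_u·A_nt = 425.2 kN → 319 kN.
Block shear governs: 319 kN.

319 kN (block shear governs)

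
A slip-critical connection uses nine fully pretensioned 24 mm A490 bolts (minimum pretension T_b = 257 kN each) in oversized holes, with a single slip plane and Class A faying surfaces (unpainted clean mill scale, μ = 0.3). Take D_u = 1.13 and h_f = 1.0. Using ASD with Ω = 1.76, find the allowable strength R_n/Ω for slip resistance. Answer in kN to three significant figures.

446 kN

R_n = μ · D_u · h_f · T_b · n_s · n_b = 0.3 × 1.13 × 1.0 × 257 × 1 × 9 = 784.1 kN.
Allowable strength R_n/Ω = 784.1 / 1.76 = 446 kN.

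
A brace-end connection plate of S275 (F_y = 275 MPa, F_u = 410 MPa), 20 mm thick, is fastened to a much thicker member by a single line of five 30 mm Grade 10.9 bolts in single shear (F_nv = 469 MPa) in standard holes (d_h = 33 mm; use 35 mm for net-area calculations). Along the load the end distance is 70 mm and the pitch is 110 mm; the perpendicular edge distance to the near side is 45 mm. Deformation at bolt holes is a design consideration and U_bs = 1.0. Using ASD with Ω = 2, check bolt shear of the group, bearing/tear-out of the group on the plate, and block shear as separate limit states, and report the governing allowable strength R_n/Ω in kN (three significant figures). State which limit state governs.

829 kN (bolt shear governs)

Bolt shear: A_b = π·30²/4 = 706.9 mm²; R_n = 469 × 706.9 × 5 × 1 / 1000 = 1658 kN → 1658 / 2 = 829 kN.
Bearing: edge l_c = 53.5, r_n = 526.4 kN; interior l_c = 77, r_n = 590.4 kN; R_n = 526.4 + 4·590.4 = 2888 kN → 1440 kN.
Block shear: A_gv = 10200, A_nv = 7050, A_nt = 550 mm²; R_n = min(0.6F_uA_nv, 0.6F_yA_gv) + U_bs·F_u·A_nt = 1908 kN → 954 kN.
Bolt shear governs: 829 kN.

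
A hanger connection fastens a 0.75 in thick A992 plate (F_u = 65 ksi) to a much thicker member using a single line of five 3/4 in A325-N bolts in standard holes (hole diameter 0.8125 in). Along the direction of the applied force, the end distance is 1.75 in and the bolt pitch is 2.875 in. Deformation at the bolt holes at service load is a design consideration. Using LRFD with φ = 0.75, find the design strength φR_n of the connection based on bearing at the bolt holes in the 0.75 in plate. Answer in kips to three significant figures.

322 kips

Per bolt r_n = 1.2 l_c t F_u ≤ 2.4 d t F_u; upper limit = 2.4 × 0.75 × 0.75 × 65 = 87.75 kips.
Edge bolt: l_c = 1.75 − 0.8125/2 = 1.344 in → 1.2 × 1.344 × 0.75 × 65 = 78.61 → r_n = 78.61 kips.
Interior bolts: l_c = 2.875 − 0.8125 = 2.062 in → 1.2 × 2.062 × 0.75 × 65 = 120.7 → r_n = 87.75 kips.
R_n = 1 × 78.61 + 4 × 87.75 = 429.6 kips.
Design strength φR_n = 0.75 × 429.6 = 322 kips.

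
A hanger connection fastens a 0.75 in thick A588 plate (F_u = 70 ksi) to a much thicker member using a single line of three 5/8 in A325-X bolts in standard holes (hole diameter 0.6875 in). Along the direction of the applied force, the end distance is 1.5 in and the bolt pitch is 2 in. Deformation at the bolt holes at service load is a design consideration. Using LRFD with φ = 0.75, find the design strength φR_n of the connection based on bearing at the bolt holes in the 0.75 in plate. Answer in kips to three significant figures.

Per bolt r_n = 1.2 l_c t F_u ≤ 2.4 d t F_u; upper limit = 2.4 × 0.625 × 0.75 × 70 = 78.75 kips.
Edge bolt: l_c = 1.5 − 0.6875/2 = 1.156 in → 1.2 × 1.156 × 0.75 × 70 = 72.84 → r_n = 72.84 kips.
Interior bolts: l_c = 2 − 0.6875 = 1.312 in → 1.2 × 1.312 × 0.75 × 70 = 82.69 → r_n = 78.75 kips.
R_n = 1 × 72.84 + 2 × 78.75 = 230.3 kips.
Design strength φR_n = 0.75 × 230.3 = 173 kips.

173 kips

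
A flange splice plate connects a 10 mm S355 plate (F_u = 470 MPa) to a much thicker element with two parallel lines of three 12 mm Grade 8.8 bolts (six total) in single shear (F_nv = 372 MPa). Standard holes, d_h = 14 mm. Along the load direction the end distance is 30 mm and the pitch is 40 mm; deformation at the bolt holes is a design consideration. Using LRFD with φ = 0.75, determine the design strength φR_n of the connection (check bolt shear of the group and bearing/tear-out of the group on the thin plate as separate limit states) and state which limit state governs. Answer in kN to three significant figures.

Bolt shear: A_b = π·12²/4 = 113.1 mm²; R_n = 372 × 113.1 × 6 × 1 / 1000 = 252.4 kN → 0.75 × 252.4 = 189 kN.
Bearing (1.2 l_c t F_u ≤ 2.4 d t F_u): upper limit = 2.4·12·10·470 / 1000 = 135.4 kN.
  Edge l_c = 30 − 14/2 = 23 → r_n = 129.7 kN; interior l_c = 40 − 14 = 26 → r_n = 135.4 kN.
  R_n,bearing = 2·129.7 + 4·135.4 = 800.9 kN → 0.75 × 800.9 = 601 kN.
Bolt shear governs: 189 kN.

189 kN (bolt shear governs)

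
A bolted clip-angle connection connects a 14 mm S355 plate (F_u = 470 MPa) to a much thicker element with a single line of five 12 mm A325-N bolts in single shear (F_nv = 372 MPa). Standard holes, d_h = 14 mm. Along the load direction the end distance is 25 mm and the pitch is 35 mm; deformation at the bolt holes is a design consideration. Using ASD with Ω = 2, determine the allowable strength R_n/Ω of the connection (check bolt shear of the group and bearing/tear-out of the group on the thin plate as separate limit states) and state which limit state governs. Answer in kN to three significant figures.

Bolt shear: A_b = π·12²/4 = 113.1 mm²; R_n = 372 × 113.1 × 5 × 1 / 1000 = 210.4 kN → 210.4 / 2 = 105 kN.
Bearing (1.2 l_c t F_u ≤ 2.4 d t F_u): upper limit = 2.4·12·14·470 / 1000 = 189.5 kN.
  Edge l_c = 25 − 14/2 = 18 → r_n = 142.1 kN; interior l_c = 35 − 14 = 21 → r_n = 165.8 kN.
  R_n,bearing = 1·142.1 + 4·165.8 = 805.4 kN → 805.4 / 2 = 403 kN.
Bolt shear governs: 105 kN.

105 kN (bolt shear governs)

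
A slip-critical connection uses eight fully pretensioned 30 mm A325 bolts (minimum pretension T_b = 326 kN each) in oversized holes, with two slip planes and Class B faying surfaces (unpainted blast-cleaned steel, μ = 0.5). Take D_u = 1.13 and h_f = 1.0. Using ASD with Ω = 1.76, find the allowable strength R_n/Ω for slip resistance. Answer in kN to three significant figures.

R_n = μ · D_u · h_f · T_b · n_s · n_b = 0.5 × 1.13 × 1.0 × 326 × 2 × 8 = 2947 kN.
Allowable strength R_n/Ω = 2947 / 1.76 = 1670 kN.

1670 kN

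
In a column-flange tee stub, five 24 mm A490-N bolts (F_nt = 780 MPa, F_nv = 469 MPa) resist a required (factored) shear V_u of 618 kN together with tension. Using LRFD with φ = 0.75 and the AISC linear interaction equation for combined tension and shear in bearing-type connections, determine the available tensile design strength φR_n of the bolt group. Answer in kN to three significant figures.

A_b = π·24²/4 = 452.4 mm²; f_rv = 618 × 1000 / (5 × 452.4) = 273.2 MPa.
F'_nt = 1.3 F_nt − (F_nt / φF_nv) f_rv = 1.3·780 − (780/(0.75·469))·273.2 = 408.1 MPa, capped at F_nt → F'_nt = 408.1 MPa.
R_n = F'_nt · A_b · n = 408.1 × 452.4 × 5 / 1000 = 923.2 kN.
Design strength φR_n = 0.75 × 923.2 = 692 kN.

692 kN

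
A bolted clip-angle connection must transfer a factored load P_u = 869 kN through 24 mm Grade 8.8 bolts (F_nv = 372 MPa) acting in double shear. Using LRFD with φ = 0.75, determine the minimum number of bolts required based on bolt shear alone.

A_b = π·24²/4 = 452.4 mm².
Per-bolt design strength φR_n = 0.75 × 372 × 452.4 × 2 / 1000 = 252.4 kN.
n ≥ 869 / 252.4 = 3.442 → use 4 bolts.

4 bolts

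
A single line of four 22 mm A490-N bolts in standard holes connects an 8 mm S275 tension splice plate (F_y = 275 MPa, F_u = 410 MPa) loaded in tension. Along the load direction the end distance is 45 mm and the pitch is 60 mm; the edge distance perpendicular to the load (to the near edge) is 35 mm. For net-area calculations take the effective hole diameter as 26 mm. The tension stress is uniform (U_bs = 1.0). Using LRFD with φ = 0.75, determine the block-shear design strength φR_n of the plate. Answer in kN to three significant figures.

Shear plane L_v = 45 + 3·60 = 225 mm; A_gv = 225 × 8 = 1800 mm².
A_nv = (225 − 3.5·26) × 8 = 1072 mm².
A_nt = (35 − 0.5·26) × 8 = 176 mm².
0.6 F_u A_nv = 263.7 kN; 0.6 F_y A_gv = 297 kN → shear rupture governs the shear term.
R_n = 263.7 + 1.0 × 410 × 176 / 1000 = 335.9 kN.
Design strength φR_n = 0.75 × 335.9 = 252 kN.

252 kN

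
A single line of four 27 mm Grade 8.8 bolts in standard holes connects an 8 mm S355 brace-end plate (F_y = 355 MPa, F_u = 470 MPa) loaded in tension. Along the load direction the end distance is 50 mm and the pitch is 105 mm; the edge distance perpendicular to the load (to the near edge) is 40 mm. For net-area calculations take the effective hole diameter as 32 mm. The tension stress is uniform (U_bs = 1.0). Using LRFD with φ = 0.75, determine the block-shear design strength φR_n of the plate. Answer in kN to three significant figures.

Shear plane L_v = 50 + 3·105 = 365 mm; A_gv = 365 × 8 = 2920 mm².
A_nv = (365 − 3.5·32) × 8 = 2024 mm².
A_nt = (40 − 0.5·32) × 8 = 192 mm².
0.6 F_u A_nv = 570.8 kN; 0.6 F_y A_gv = 622 kN → shear rupture governs the shear term.
R_n = 570.8 + 1.0 × 470 × 192 / 1000 = 661 kN.
Design strength φR_n = 0.75 × 661 = 496 kN.

496 kN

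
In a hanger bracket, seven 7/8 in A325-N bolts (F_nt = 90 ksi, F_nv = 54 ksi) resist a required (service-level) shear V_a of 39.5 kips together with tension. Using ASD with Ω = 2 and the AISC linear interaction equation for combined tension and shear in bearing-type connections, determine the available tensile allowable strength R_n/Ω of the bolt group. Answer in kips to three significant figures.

180 kips

A_b = π·0.875²/4 = 0.6013 in²; f_rv = 39.5 / (7 × 0.6013) = 9.384 ksi.
F'_nt = 1.3 F_nt − (Ω F_nt / F_nv) f_rv = 1.3·90 − (2·90/54)·9.384 = 85.72 ksi, capped at F_nt → F'_nt = 85.72 ksi.
R_n = F'_nt · A_b · n = 85.72 × 0.6013 × 7 = 360.8 kips.
Allowable strength R_n/Ω = 360.8 / 2 = 180 kips.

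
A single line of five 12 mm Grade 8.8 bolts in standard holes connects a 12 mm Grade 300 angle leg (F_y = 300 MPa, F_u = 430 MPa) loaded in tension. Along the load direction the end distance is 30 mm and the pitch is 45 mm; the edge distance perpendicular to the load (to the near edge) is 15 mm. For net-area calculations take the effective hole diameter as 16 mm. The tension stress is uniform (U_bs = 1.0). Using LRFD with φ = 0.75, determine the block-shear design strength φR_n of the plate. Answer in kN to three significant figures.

348 kN

Shear plane L_v = 30 + 4·45 = 210 mm; A_gv = 210 × 12 = 2520 mm².
A_nv = (210 − 4.5·16) × 12 = 1656 mm².
A_nt = (15 − 0.5·16) × 12 = 84 mm².
0.6 F_u A_nv = 427.2 kN; 0.6 F_y A_gv = 453.6 kN → shear rupture governs the shear term.
R_n = 427.2 + 1.0 × 430 × 84 / 1000 = 463.4 kN.
Design strength φR_n = 0.75 × 463.4 = 348 kN.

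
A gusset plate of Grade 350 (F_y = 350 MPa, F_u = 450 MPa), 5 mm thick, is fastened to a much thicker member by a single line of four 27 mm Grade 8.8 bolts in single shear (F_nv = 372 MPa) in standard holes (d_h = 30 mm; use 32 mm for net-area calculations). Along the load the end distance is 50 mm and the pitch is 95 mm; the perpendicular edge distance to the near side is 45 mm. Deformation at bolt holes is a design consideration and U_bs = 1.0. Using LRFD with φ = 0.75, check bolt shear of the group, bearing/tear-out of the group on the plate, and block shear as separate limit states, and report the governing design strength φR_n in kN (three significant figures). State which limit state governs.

275 kN (block shear governs)

Bolt shear: A_b = π·27²/4 = 572.6 mm²; R_n = 372 × 572.6 × 4 × 1 / 1000 = 852 kN → 0.75 × 852 = 639 kN.
Bearing: edge l_c = 35, r_n = 94.5 kN; interior l_c = 65, r_n = 145.8 kN; R_n = 94.5 + 3·145.8 = 531.9 kN → 399 kN.
Block shear: A_gv = 1675, A_nv = 1115, A_nt = 145 mm²; R_n = min(0.6F_uA_nv, 0.6F_yA_gv) + U_bs·F_u·A_nt = 366.3 kN → 275 kN.
Block shear governs: 275 kN.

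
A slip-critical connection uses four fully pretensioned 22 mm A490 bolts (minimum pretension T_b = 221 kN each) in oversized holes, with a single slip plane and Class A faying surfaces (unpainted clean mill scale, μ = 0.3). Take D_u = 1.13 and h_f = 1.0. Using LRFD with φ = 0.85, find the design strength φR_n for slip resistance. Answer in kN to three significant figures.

255 kN

R_n = μ · D_u · h_f · T_b · n_s · n_b = 0.3 × 1.13 × 1.0 × 221 × 1 × 4 = 299.7 kN.
Design strength φR_n = 0.85 × 299.7 = 255 kN.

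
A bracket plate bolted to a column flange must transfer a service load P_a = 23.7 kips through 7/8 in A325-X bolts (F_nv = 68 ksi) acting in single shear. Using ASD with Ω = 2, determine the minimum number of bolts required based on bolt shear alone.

A_b = π·0.875²/4 = 0.6013 in².
Per-bolt allowable strength R_n/Ω = 68 × 0.6013 × 1 / 2 = 20.44 kips.
n ≥ 23.7 / 20.44 = 1.159 → use 2 bolts.

2 bolts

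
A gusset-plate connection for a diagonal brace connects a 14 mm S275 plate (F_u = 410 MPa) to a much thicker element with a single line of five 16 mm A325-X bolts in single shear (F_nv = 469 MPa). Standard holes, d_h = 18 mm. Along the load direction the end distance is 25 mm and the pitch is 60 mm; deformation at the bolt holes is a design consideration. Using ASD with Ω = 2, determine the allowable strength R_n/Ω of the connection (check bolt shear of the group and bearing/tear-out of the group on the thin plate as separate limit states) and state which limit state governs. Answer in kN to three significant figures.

236 kN (bolt shear governs)

Bolt shear: A_b = π·16²/4 = 201.1 mm²; R_n = 469 × 201.1 × 5 × 1 / 1000 = 471.5 kN → 471.5 / 2 = 236 kN.
Bearing (1.2 l_c t F_u ≤ 2.4 d t F_u): upper limit = 2.4·16·14·410 / 1000 = 220.4 kN.
  Edge l_c = 25 − 18/2 = 16 → r_n = 110.2 kN; interior l_c = 60 − 18 = 42 → r_n = 220.4 kN.
  R_n,bearing = 1·110.2 + 4·220.4 = 991.9 kN → 991.9 / 2 = 496 kN.
Bolt shear governs: 236 kN.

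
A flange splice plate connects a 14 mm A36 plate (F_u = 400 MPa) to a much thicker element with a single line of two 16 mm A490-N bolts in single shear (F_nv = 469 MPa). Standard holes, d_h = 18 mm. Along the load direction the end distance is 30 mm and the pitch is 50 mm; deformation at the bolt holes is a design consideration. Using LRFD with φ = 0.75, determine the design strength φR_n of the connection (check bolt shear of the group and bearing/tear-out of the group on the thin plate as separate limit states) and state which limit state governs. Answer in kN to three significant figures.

141 kN (bolt shear governs)

Bolt shear: A_b = π·16²/4 = 201.1 mm²; R_n = 469 × 201.1 × 2 × 1 / 1000 = 188.6 kN → 0.75 × 188.6 = 141 kN.
Bearing (1.2 l_c t F_u ≤ 2.4 d t F_u): upper limit = 2.4·16·14·400 / 1000 = 215 kN.
  Edge l_c = 30 − 18/2 = 21 → r_n = 141.1 kN; interior l_c = 50 − 18 = 32 → r_n = 215 kN.
  R_n,bearing = 1·141.1 + 1·215 = 356.2 kN → 0.75 × 356.2 = 267 kN.
Bolt shear governs: 141 kN.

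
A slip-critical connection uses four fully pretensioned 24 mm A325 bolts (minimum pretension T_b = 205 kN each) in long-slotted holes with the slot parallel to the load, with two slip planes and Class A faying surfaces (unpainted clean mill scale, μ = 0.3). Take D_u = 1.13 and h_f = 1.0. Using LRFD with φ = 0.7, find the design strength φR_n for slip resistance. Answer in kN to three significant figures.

R_n = μ · D_u · h_f · T_b · n_s · n_b = 0.3 × 1.13 × 1.0 × 205 × 2 × 4 = 556 kN.
Design strength φR_n = 0.7 × 556 = 389 kN.

389 kN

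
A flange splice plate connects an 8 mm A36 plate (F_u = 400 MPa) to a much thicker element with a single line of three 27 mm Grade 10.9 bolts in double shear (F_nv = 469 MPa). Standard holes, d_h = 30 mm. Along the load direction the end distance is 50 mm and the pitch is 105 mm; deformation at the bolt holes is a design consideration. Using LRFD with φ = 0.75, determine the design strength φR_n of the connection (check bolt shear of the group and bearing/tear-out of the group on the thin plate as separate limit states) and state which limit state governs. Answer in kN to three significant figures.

Bolt shear: A_b = π·27²/4 = 572.6 mm²; R_n = 469 × 572.6 × 3 × 2 / 1000 = 1611 kN → 0.75 × 1611 = 1210 kN.
Bearing (1.2 l_c t F_u ≤ 2.4 d t F_u): upper limit = 2.4·27·8·400 / 1000 = 207.4 kN.
  Edge l_c = 50 − 30/2 = 35 → r_n = 134.4 kN; interior l_c = 105 − 30 = 75 → r_n = 207.4 kN.
  R_n,bearing = 1·134.4 + 2·207.4 = 549.1 kN → 0.75 × 549.1 = 412 kN.
Bearing governs: 412 kN.

412 kN (bearing governs)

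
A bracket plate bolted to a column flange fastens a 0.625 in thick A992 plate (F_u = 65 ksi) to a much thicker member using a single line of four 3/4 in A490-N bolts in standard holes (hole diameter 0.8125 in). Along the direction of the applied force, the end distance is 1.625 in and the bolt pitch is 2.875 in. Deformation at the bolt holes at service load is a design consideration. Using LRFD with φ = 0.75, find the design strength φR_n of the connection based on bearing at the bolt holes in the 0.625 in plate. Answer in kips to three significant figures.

209 kips

Per bolt r_n = 1.2 l_c t F_u ≤ 2.4 d t F_u; upper limit = 2.4 × 0.75 × 0.625 × 65 = 73.12 kips.
Edge bolt: l_c = 1.625 − 0.8125/2 = 1.219 in → 1.2 × 1.219 × 0.625 × 65 = 59.41 → r_n = 59.41 kips.
Interior bolts: l_c = 2.875 − 0.8125 = 2.062 in → 1.2 × 2.062 × 0.625 × 65 = 100.5 → r_n = 73.12 kips.
R_n = 1 × 59.41 + 3 × 73.12 = 278.8 kips.
Design strength φR_n = 0.75 × 278.8 = 209 kips.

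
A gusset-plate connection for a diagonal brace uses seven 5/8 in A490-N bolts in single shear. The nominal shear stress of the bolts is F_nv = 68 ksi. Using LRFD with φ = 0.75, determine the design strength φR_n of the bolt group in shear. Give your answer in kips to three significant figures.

110 kips

A_b = π × 0.625² / 4 = 0.3068 in².
R_n = F_nv · A_b · n · n_s = 68 × 0.3068 × 7 × 1 = 146 kips.
Design strength φR_n = 0.75 × 146 = 110 kips.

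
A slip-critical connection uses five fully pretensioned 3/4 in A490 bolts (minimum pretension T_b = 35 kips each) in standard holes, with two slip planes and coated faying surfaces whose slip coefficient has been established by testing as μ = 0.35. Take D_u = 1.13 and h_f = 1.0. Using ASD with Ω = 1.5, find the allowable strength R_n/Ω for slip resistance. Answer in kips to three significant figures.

92.3 kips

R_n = μ · D_u · h_f · T_b · n_s · n_b = 0.35 × 1.13 × 1.0 × 35 × 2 × 5 = 138.4 kips.
Allowable strength R_n/Ω = 138.4 / 1.5 = 92.3 kips.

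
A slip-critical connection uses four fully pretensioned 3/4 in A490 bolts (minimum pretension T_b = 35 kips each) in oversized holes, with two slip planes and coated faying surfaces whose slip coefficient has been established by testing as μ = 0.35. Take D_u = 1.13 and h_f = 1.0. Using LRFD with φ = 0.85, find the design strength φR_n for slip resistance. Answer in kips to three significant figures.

R_n = μ · D_u · h_f · T_b · n_s · n_b = 0.35 × 1.13 × 1.0 × 35 × 2 × 4 = 110.7 kips.
Design strength φR_n = 0.85 × 110.7 = 94.1 kips.

94.1 kips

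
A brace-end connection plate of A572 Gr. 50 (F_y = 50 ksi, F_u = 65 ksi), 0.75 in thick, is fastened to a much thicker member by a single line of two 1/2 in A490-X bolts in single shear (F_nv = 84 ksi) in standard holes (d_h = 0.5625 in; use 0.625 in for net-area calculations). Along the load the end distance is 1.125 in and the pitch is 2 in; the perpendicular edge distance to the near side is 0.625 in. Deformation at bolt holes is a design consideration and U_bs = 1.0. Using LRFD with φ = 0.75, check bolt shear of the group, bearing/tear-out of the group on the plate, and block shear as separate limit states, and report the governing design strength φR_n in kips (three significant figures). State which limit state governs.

24.7 kips (bolt shear governs)

Bolt shear: A_b = π·0.5²/4 = 0.1963 in²; R_n = 84 × 0.1963 × 2 × 1 = 32.99 kips → 0.75 × 32.99 = 24.7 kips.
Bearing: edge l_c = 0.8438, r_n = 49.36 kips; interior l_c = 1.438, r_n = 58.5 kips; R_n = 49.36 + 1·58.5 = 107.9 kips → 80.9 kips.
Block shear: A_gv = 2.344, A_nv = 1.641, A_nt = 0.2344 in²; R_n = min(0.6F_uA_nv, 0.6F_yA_gv) + U_bs·F_u·A_nt = 79.22 kips → 59.4 kips.
Bolt shear governs: 24.7 kips.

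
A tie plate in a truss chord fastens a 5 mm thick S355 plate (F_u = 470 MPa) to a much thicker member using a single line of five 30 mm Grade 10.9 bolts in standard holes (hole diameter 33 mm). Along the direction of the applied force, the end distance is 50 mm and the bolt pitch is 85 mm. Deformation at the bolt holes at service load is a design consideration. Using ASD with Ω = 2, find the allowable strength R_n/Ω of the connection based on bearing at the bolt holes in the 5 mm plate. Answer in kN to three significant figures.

341 kN

Per bolt r_n = 1.2 l_c t F_u ≤ 2.4 d t F_u; upper limit = 2.4 × 30 × 5 × 470 / 1000 = 169.2 kN.
Edge bolt: l_c = 50 − 33/2 = 33.5 mm → 1.2 × 33.5 × 5 × 470 / 1000 = 94.47 → r_n = 94.47 kN.
Interior bolts: l_c = 85 − 33 = 52 mm → 1.2 × 52 × 5 × 470 / 1000 = 146.6 → r_n = 146.6 kN.
R_n = 1 × 94.47 + 4 × 146.6 = 681 kN.
Allowable strength R_n/Ω = 681 / 2 = 341 kN.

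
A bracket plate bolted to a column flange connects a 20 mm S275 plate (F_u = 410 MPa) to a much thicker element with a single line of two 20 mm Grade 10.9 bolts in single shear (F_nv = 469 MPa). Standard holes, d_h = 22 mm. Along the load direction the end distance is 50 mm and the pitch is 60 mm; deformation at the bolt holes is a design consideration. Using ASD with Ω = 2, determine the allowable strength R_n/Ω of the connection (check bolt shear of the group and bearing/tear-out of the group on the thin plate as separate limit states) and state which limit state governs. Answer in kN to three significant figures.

Bolt shear: A_b = π·20²/4 = 314.2 mm²; R_n = 469 × 314.2 × 2 × 1 / 1000 = 294.7 kN → 294.7 / 2 = 147 kN.
Bearing (1.2 l_c t F_u ≤ 2.4 d t F_u): upper limit = 2.4·20·20·410 / 1000 = 393.6 kN.
  Edge l_c = 50 − 22/2 = 39 → r_n = 383.8 kN; interior l_c = 60 − 22 = 38 → r_n = 373.9 kN.
  R_n,bearing = 1·383.8 + 1·373.9 = 757.7 kN → 757.7 / 2 = 379 kN.
Bolt shear governs: 147 kN.

147 kN (bolt shear governs)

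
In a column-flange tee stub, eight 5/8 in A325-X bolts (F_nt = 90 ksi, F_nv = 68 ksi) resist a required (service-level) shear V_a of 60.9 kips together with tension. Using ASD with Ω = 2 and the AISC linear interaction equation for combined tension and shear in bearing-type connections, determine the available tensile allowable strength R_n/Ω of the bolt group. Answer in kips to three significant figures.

A_b = π·0.625²/4 = 0.3068 in²; f_rv = 60.9 / (8 × 0.3068) = 24.81 ksi.
F'_nt = 1.3 F_nt − (Ω F_nt / F_nv) f_rv = 1.3·90 − (2·90/68)·24.81 = 51.32 ksi, capped at F_nt → F'_nt = 51.32 ksi.
R_n = F'_nt · A_b · n = 51.32 × 0.3068 × 8 = 126 kips.
Allowable strength R_n/Ω = 126 / 2 = 63 kips.

63 kips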